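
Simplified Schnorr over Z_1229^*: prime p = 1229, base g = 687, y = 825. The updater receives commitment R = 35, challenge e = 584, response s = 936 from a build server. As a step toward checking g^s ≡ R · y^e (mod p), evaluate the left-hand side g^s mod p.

647

687^2 = 471969 ≡ 33
687^4 ≡ 33^2 = 1089
687^8 ≡ 1089^2 = 1185921 ≡ 1165
687^16 ≡ 1165^2 = 1357225 ≡ 409
687^32 ≡ 409^2 = 167281 ≡ 137
687^64 ≡ 137^2 = 18769 ≡ 334
687^128 ≡ 334^2 = 111556 ≡ 946
687^256 ≡ 946^2 = 894916 ≡ 204
687^512 ≡ 204^2 = 41616 ≡ 1059
936 = 512 + 256 + 128 + 32 + 8, so 687^936 ≡ 1059·204·946·137·1165 ≡ 647 (mod 1229)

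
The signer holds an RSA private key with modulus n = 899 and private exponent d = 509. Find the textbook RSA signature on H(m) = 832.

285

(H(m))^2 ≡ 832^2 = 692224 ≡ 893
(H(m))^4 ≡ 893^2 = 797449 ≡ 36
(H(m))^8 ≡ 36^2 = 1296 ≡ 397
(H(m))^16 ≡ 397^2 = 157609 ≡ 284
(H(m))^32 ≡ 284^2 = 80656 ≡ 645
(H(m))^64 ≡ 645^2 = 416025 ≡ 687
(H(m))^128 ≡ 687^2 = 471969 ≡ 893
(H(m))^256 ≡ 893^2 = 797449 ≡ 36
509 = 256 + 128 + 64 + 32 + 16 + 8 + 4 + 1, so (H(m))^509 ≡ 36·893·687·645·284·397·36·832 ≡ 285 (mod 899)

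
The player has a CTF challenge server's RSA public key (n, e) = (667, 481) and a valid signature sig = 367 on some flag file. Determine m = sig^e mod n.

sig^2 ≡ 367^2 = 134689 ≡ 622
sig^4 ≡ 622^2 = 386884 ≡ 24
sig^8 ≡ 24^2 = 576
sig^16 ≡ 576^2 = 331776 ≡ 277
sig^32 ≡ 277^2 = 76729 ≡ 24
sig^64 ≡ 24^2 = 576
sig^128 ≡ 576^2 = 331776 ≡ 277
sig^256 ≡ 277^2 = 76729 ≡ 24
481 = 256 + 128 + 64 + 32 + 1, so sig^481 ≡ 24·277·576·24·367 ≡ 137 (mod 667)

137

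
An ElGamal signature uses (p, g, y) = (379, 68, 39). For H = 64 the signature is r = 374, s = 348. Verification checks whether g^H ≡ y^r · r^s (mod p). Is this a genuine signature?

genuine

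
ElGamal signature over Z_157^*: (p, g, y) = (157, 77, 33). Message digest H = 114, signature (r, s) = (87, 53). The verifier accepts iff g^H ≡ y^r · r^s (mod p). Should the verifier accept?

reject

Left side g^H mod p:
77^2 = 5929 ≡ 120
77^4 ≡ 120^2 = 14400 ≡ 113
77^8 ≡ 113^2 = 12769 ≡ 52
77^16 ≡ 52^2 = 2704 ≡ 35
77^32 ≡ 35^2 = 1225 ≡ 126
77^64 ≡ 126^2 = 15876 ≡ 19
114 = 64 + 32 + 16 + 2, so 77^114 ≡ 19·126·35·120 ≡ 49 (mod 157)
Right side y^r · r^s mod p:
33^2 = 1089 ≡ 147
33^4 ≡ 147^2 = 21609 ≡ 100
33^8 ≡ 100^2 = 10000 ≡ 109
33^16 ≡ 109^2 = 11881 ≡ 106
33^32 ≡ 106^2 = 11236 ≡ 89
33^64 ≡ 89^2 = 7921 ≡ 71
87 = 64 + 16 + 4 + 2 + 1, so 33^87 ≡ 71·106·100·147·33 ≡ 143 (mod 157)
87^2 = 7569 ≡ 33
87^4 ≡ 33^2 = 1089 ≡ 147
87^8 ≡ 147^2 = 21609 ≡ 100
87^16 ≡ 100^2 = 10000 ≡ 109
87^32 ≡ 109^2 = 11881 ≡ 106
53 = 32 + 16 + 4 + 1, so 87^53 ≡ 106·109·147·87 ≡ 102 (mod 157)
143·102 = 14586 ≡ 142 (mod 157)
49 ≠ 142, so verification fails.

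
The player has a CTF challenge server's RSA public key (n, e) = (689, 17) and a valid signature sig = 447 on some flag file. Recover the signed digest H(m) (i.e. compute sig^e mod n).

447

sig^2 ≡ 447^2 = 199809 ≡ 688
sig^4 ≡ 688^2 = 473344 ≡ 1
sig^8 ≡ 1^2 = 1
sig^16 ≡ 1^2 = 1
17 = 16 + 1, so sig^17 ≡ 1·447 ≡ 447 (mod 689)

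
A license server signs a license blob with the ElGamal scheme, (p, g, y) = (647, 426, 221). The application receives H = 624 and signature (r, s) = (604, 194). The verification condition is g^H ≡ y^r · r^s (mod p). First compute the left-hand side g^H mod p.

426^624 mod 647 = 468

468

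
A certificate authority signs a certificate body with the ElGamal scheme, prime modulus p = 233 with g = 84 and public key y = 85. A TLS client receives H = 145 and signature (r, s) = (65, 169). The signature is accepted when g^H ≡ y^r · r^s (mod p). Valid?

yes

Left side g^H mod p:
Squares mod 233: 84^1≡84, 84^2≡66, 84^4≡162, 84^8≡148, 84^16≡2, 84^32≡4, 84^64≡16, 84^128≡23
145 = 128 + 16 + 1, so 84^145 ≡ 23·2·84 ≡ 136 (mod 233)
Right side y^r · r^s mod p:
Squares mod 233: 85^1≡85, 85^2≡2, 85^4≡4, 85^8≡16, 85^16≡23, 85^32≡63, 85^64≡8
65 = 64 + 1, so 85^65 ≡ 8·85 ≡ 214 (mod 233)
Squares mod 233: 65^1≡65, 65^2≡31, 65^4≡29, 65^8≡142, 65^16≡126, 65^32≡32, 65^64≡92, 65^128≡76
169 = 128 + 32 + 8 + 1, so 65^169 ≡ 76·32·142·65 ≡ 140 (mod 233)
214·140 = 29960 ≡ 136 (mod 233)
136 ≡ 136 (mod 233), so the signature is genuine.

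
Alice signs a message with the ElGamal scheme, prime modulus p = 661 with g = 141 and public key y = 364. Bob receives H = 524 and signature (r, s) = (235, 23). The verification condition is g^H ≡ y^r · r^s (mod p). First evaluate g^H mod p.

25

141^524 mod 661 = 25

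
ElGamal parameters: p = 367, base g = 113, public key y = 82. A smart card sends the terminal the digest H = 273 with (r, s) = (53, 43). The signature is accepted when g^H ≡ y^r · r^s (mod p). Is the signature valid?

Left side g^H mod p:
Squares mod 367: 113^1≡113, 113^2≡291, 113^4≡271, 113^8≡41, 113^16≡213, 113^32≡228, 113^64≡237, 113^128≡18, 113^256≡324
273 = 256 + 16 + 1, so 113^273 ≡ 324·213·113 ≡ 340 (mod 367)
Right side y^r · r^s mod p:
Squares mod 367: 82^1≡82, 82^2≡118, 82^4≡345, 82^8≡117, 82^16≡110, 82^32≡356
53 = 32 + 16 + 4 + 1, so 82^53 ≡ 356·110·345·82 ≡ 291 (mod 367)
Squares mod 367: 53^1≡53, 53^2≡240, 53^4≡348, 53^8≡361, 53^16≡36, 53^32≡195
43 = 32 + 8 + 2 + 1, so 53^43 ≡ 195·361·240·53 ≡ 184 (mod 367)
291·184 = 53544 ≡ 329 (mod 367)
340 ≠ 329, so verification fails.

invalid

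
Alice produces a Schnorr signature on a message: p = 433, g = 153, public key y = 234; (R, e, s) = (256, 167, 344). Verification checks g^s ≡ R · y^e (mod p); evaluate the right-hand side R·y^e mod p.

27

Squares mod 433: 234^1≡234, 234^2≡198, 234^4≡234, 234^8≡198, 234^16≡234, 234^32≡198, 234^64≡234, 234^128≡198
167 = 128 + 32 + 4 + 2 + 1, so 234^167 ≡ 198·198·234·198·234 ≡ 198 (mod 433)
R · y^e ≡ 256·198 = 50688 ≡ 27 (mod 433)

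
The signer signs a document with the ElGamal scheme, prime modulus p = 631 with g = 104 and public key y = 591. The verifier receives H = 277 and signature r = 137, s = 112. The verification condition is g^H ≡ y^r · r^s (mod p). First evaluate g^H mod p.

137

104^277 mod 631 = 137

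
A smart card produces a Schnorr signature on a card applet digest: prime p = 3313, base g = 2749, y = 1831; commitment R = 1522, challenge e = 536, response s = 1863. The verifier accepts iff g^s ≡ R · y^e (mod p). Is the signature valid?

valid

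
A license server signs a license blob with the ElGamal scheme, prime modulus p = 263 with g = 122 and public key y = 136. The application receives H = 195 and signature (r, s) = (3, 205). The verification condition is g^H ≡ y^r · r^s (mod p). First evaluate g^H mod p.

122^2 = 14884 ≡ 156
122^4 ≡ 156^2 = 24336 ≡ 140
122^8 ≡ 140^2 = 19600 ≡ 138
122^16 ≡ 138^2 = 19044 ≡ 108
122^32 ≡ 108^2 = 11664 ≡ 92
122^64 ≡ 92^2 = 8464 ≡ 48
122^128 ≡ 48^2 = 2304 ≡ 200
195 = 128 + 64 + 2 + 1, so 122^195 ≡ 200·48·156·122 ≡ 48 (mod 263)

48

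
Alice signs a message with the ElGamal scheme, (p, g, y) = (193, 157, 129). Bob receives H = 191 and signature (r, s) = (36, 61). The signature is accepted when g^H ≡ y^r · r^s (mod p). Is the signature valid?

invalid

Left side g^H mod p:
Squares mod 193: 157^1≡157, 157^2≡138, 157^4≡130, 157^8≡109, 157^16≡108, 157^32≡84, 157^64≡108, 157^128≡84
191 = 128 + 32 + 16 + 8 + 4 + 2 + 1, so 157^191 ≡ 84·84·108·109·130·138·157 ≡ 134 (mod 193)
Right side y^r · r^s mod p:
Squares mod 193: 129^1≡129, 129^2≡43, 129^4≡112, 129^8≡192, 129^16≡1, 129^32≡1
36 = 32 + 4, so 129^36 ≡ 1·112 ≡ 112 (mod 193)
Squares mod 193: 36^1≡36, 36^2≡138, 36^4≡130, 36^8≡109, 36^16≡108, 36^32≡84
61 = 32 + 16 + 8 + 4 + 1, so 36^61 ≡ 84·108·109·130·36 ≡ 21 (mod 193)
112·21 = 2352 ≡ 36 (mod 193)
134 ≠ 36, so verification fails.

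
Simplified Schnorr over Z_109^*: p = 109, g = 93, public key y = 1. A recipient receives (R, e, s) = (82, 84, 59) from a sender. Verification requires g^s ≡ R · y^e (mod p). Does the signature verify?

does not verify

g^s mod p:
93^2 = 8649 ≡ 38
93^4 ≡ 38^2 = 1444 ≡ 27
93^8 ≡ 27^2 = 729 ≡ 75
93^16 ≡ 75^2 = 5625 ≡ 66
93^32 ≡ 66^2 = 4356 ≡ 105
59 = 32 + 16 + 8 + 2 + 1, so 93^59 ≡ 105·66·75·38·93 ≡ 4 (mod 109)
R · y^e mod p:
1^2 = 1
1^4 ≡ 1^2 = 1
1^8 ≡ 1^2 = 1
1^16 ≡ 1^2 = 1
1^32 ≡ 1^2 = 1
1^64 ≡ 1^2 = 1
84 = 64 + 16 + 4, so 1^84 ≡ 1·1·1 ≡ 1 (mod 109)
82·1 = 82 ≡ 82 (mod 109)
4 ≠ 82; the check fails.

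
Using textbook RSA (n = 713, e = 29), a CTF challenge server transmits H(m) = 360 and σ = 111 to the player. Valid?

Squares mod 713: σ^1≡111, σ^2≡200, σ^4≡72, σ^8≡193, σ^16≡173
29 = 16 + 8 + 4 + 1, so σ^29 ≡ 173·193·72·111 ≡ 360 (mod 713)
σ^29 mod 713 = 360 matches H(m).

yes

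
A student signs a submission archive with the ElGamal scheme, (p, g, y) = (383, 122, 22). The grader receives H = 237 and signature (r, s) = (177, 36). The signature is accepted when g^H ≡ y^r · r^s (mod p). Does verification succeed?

passes

Left side g^H mod p:
122^2 = 14884 ≡ 330
122^4 ≡ 330^2 = 108900 ≡ 128
122^8 ≡ 128^2 = 16384 ≡ 298
122^16 ≡ 298^2 = 88804 ≡ 331
122^32 ≡ 331^2 = 109561 ≡ 23
122^64 ≡ 23^2 = 529 ≡ 146
122^128 ≡ 146^2 = 21316 ≡ 251
237 = 128 + 64 + 32 + 8 + 4 + 1, so 122^237 ≡ 251·146·23·298·128·122 ≡ 187 (mod 383)
Right side y^r · r^s mod p:
22^2 = 484 ≡ 101
22^4 ≡ 101^2 = 10201 ≡ 243
22^8 ≡ 243^2 = 59049 ≡ 67
22^16 ≡ 67^2 = 4489 ≡ 276
22^32 ≡ 276^2 = 76176 ≡ 342
22^64 ≡ 342^2 = 116964 ≡ 149
22^128 ≡ 149^2 = 22201 ≡ 370
177 = 128 + 32 + 16 + 1, so 22^177 ≡ 370·342·276·22 ≡ 26 (mod 383)
177^2 = 31329 ≡ 306
177^4 ≡ 306^2 = 93636 ≡ 184
177^8 ≡ 184^2 = 33856 ≡ 152
177^16 ≡ 152^2 = 23104 ≡ 124
177^32 ≡ 124^2 = 15376 ≡ 56
36 = 32 + 4, so 177^36 ≡ 56·184 ≡ 346 (mod 383)
26·346 = 8996 ≡ 187 (mod 383)
187 ≡ 187 (mod 383), so the signature is genuine.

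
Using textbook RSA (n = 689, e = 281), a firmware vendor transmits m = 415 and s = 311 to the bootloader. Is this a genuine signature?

genuine

Squares mod 689: s^1≡311, s^2≡261, s^4≡599, s^8≡521, s^16≡664, s^32≡625, s^64≡651, s^128≡66, s^256≡222
281 = 256 + 16 + 8 + 1, so s^281 ≡ 222·664·521·311 ≡ 415 (mod 689)
Since 415 equals the digest 415, verification succeeds.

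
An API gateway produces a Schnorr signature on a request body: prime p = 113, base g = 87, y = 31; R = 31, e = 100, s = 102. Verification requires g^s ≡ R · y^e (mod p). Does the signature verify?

g^s mod p:
87^102 mod 113 = 60
R · y^e mod p:
31^100 mod 113 = 64
31·64 = 1984 ≡ 63 (mod 113)
60 ≠ 63; the check fails.

does not verify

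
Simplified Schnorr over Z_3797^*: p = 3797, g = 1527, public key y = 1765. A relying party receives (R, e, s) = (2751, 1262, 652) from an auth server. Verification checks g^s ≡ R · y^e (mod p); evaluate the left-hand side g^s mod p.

311

Squares mod 3797: 1527^1≡1527, 1527^2≡371, 1527^4≡949, 1527^8≡712, 1527^16≡1943, 1527^32≡1031, 1527^64≡3598, 1527^128≡1631, 1527^256≡2261, 1527^512≡1359
652 = 512 + 128 + 8 + 4, so 1527^652 ≡ 1359·1631·712·949 ≡ 311 (mod 3797)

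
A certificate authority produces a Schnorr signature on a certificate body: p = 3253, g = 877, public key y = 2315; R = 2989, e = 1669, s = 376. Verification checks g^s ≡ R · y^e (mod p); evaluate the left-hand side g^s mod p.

877^2 = 769129 ≡ 1421
877^4 ≡ 1421^2 = 2019241 ≡ 2381
877^8 ≡ 2381^2 = 5669161 ≡ 2435
877^16 ≡ 2435^2 = 5929225 ≡ 2259
877^32 ≡ 2259^2 = 5103081 ≡ 2377
877^64 ≡ 2377^2 = 5650129 ≡ 2921
877^128 ≡ 2921^2 = 8532241 ≡ 2875
877^256 ≡ 2875^2 = 8265625 ≡ 3005
376 = 256 + 64 + 32 + 16 + 8, so 877^376 ≡ 3005·2921·2377·2259·2435 ≡ 2693 (mod 3253)

2693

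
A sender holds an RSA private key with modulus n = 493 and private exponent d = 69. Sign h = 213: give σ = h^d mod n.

229

h^2 ≡ 213^2 = 45369 ≡ 13
h^4 ≡ 13^2 = 169
h^8 ≡ 169^2 = 28561 ≡ 460
h^16 ≡ 460^2 = 211600 ≡ 103
h^32 ≡ 103^2 = 10609 ≡ 256
h^64 ≡ 256^2 = 65536 ≡ 460
69 = 64 + 4 + 1, so h^69 ≡ 460·169·213 ≡ 229 (mod 493)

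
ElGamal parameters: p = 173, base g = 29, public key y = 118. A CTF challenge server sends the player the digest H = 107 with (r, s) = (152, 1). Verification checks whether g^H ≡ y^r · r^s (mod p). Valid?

no

Left side g^H mod p:
29^2 = 841 ≡ 149
29^4 ≡ 149^2 = 22201 ≡ 57
29^8 ≡ 57^2 = 3249 ≡ 135
29^16 ≡ 135^2 = 18225 ≡ 60
29^32 ≡ 60^2 = 3600 ≡ 140
29^64 ≡ 140^2 = 19600 ≡ 51
107 = 64 + 32 + 8 + 2 + 1, so 29^107 ≡ 51·140·135·149·29 ≡ 51 (mod 173)
Right side y^r · r^s mod p:
118^2 = 13924 ≡ 84
118^4 ≡ 84^2 = 7056 ≡ 136
118^8 ≡ 136^2 = 18496 ≡ 158
118^16 ≡ 158^2 = 24964 ≡ 52
118^32 ≡ 52^2 = 2704 ≡ 109
118^64 ≡ 109^2 = 11881 ≡ 117
118^128 ≡ 117^2 = 13689 ≡ 22
152 = 128 + 16 + 8, so 118^152 ≡ 22·52·158 ≡ 140 (mod 173)
152^1 mod 173 = 152
140·152 = 21280 ≡ 1 (mod 173)
51 ≠ 1, so verification fails.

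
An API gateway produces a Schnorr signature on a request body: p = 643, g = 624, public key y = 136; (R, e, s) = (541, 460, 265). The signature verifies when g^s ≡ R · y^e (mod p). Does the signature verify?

verifies

g^s mod p:
624^2 = 389376 ≡ 361
624^4 ≡ 361^2 = 130321 ≡ 435
624^8 ≡ 435^2 = 189225 ≡ 183
624^16 ≡ 183^2 = 33489 ≡ 53
624^32 ≡ 53^2 = 2809 ≡ 237
624^64 ≡ 237^2 = 56169 ≡ 228
624^128 ≡ 228^2 = 51984 ≡ 544
624^256 ≡ 544^2 = 295936 ≡ 156
265 = 256 + 8 + 1, so 624^265 ≡ 156·183·624 ≡ 280 (mod 643)
R · y^e mod p:
136^2 = 18496 ≡ 492
136^4 ≡ 492^2 = 242064 ≡ 296
136^8 ≡ 296^2 = 87616 ≡ 168
136^16 ≡ 168^2 = 28224 ≡ 575
136^32 ≡ 575^2 = 330625 ≡ 123
136^64 ≡ 123^2 = 15129 ≡ 340
136^128 ≡ 340^2 = 115600 ≡ 503
136^256 ≡ 503^2 = 253009 ≡ 310
460 = 256 + 128 + 64 + 8 + 4, so 136^460 ≡ 310·503·340·168·296 ≡ 552 (mod 643)
541·552 = 298632 ≡ 280 (mod 643)
280 ≡ 280 (mod 643); signature holds.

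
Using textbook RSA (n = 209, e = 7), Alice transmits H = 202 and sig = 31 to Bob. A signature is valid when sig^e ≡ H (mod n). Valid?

yes

sig^7 mod 209 = 202
202 = H, so the signature checks out.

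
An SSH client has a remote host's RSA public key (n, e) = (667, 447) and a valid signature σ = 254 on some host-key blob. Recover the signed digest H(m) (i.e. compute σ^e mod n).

323

Squares mod 667: σ^1≡254, σ^2≡484, σ^4≡139, σ^8≡645, σ^16≡484, σ^32≡139, σ^64≡645, σ^128≡484, σ^256≡139
447 = 256 + 128 + 32 + 16 + 8 + 4 + 2 + 1, so σ^447 ≡ 139·484·139·484·645·139·484·254 ≡ 323 (mod 667)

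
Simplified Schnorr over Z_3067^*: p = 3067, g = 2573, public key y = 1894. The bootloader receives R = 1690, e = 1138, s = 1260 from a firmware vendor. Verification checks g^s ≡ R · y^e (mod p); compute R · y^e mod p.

Squares mod 3067: 1894^1≡1894, 1894^2≡1913, 1894^4≡638, 1894^8≡2200, 1894^16≡274, 1894^32≡1468, 1894^64≡1990, 1894^128≡603, 1894^256≡1703, 1894^512≡1894, 1894^1024≡1913
1138 = 1024 + 64 + 32 + 16 + 2, so 1894^1138 ≡ 1913·1990·1468·274·1913 ≡ 1516 (mod 3067)
R · y^e ≡ 1690·1516 = 2562040 ≡ 1095 (mod 3067)

1095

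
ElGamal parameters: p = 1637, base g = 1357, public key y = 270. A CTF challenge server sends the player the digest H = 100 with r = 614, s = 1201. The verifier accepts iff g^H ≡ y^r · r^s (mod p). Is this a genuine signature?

forged

Left side g^H mod p:
1357^2 = 1841449 ≡ 1461
1357^4 ≡ 1461^2 = 2134521 ≡ 1510
1357^8 ≡ 1510^2 = 2280100 ≡ 1396
1357^16 ≡ 1396^2 = 1948816 ≡ 786
1357^32 ≡ 786^2 = 617796 ≡ 647
1357^64 ≡ 647^2 = 418609 ≡ 1174
100 = 64 + 32 + 4, so 1357^100 ≡ 1174·647·1510 ≡ 367 (mod 1637)
Right side y^r · r^s mod p:
270^2 = 72900 ≡ 872
270^4 ≡ 872^2 = 760384 ≡ 816
270^8 ≡ 816^2 = 665856 ≡ 1234
270^16 ≡ 1234^2 = 1522756 ≡ 346
270^32 ≡ 346^2 = 119716 ≡ 215
270^64 ≡ 215^2 = 46225 ≡ 389
270^128 ≡ 389^2 = 151321 ≡ 717
270^256 ≡ 717^2 = 514089 ≡ 71
270^512 ≡ 71^2 = 5041 ≡ 130
614 = 512 + 64 + 32 + 4 + 2, so 270^614 ≡ 130·389·215·816·872 ≡ 14 (mod 1637)
614^2 = 376996 ≡ 486
614^4 ≡ 486^2 = 236196 ≡ 468
614^8 ≡ 468^2 = 219024 ≡ 1303
614^16 ≡ 1303^2 = 1697809 ≡ 240
614^32 ≡ 240^2 = 57600 ≡ 305
614^64 ≡ 305^2 = 93025 ≡ 1353
614^128 ≡ 1353^2 = 1830609 ≡ 443
614^256 ≡ 443^2 = 196249 ≡ 1446
614^512 ≡ 1446^2 = 2090916 ≡ 467
614^1024 ≡ 467^2 = 218089 ≡ 368
1201 = 1024 + 128 + 32 + 16 + 1, so 614^1201 ≡ 368·443·305·240·614 ≡ 823 (mod 1637)
14·823 = 11522 ≡ 63 (mod 1637)
367 ≠ 63, so verification fails.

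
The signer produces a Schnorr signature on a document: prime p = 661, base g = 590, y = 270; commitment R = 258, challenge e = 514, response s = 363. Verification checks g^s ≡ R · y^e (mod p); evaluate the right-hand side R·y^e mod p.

351

270^2 = 72900 ≡ 190
270^4 ≡ 190^2 = 36100 ≡ 406
270^8 ≡ 406^2 = 164836 ≡ 247
270^16 ≡ 247^2 = 61009 ≡ 197
270^32 ≡ 197^2 = 38809 ≡ 471
270^64 ≡ 471^2 = 221841 ≡ 406
270^128 ≡ 406^2 = 164836 ≡ 247
270^256 ≡ 247^2 = 61009 ≡ 197
270^512 ≡ 197^2 = 38809 ≡ 471
514 = 512 + 2, so 270^514 ≡ 471·190 ≡ 255 (mod 661)
R · y^e ≡ 258·255 = 65790 ≡ 351 (mod 661)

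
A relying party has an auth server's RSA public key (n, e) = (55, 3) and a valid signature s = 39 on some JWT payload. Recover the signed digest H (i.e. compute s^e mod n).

29

s^2 ≡ 39^2 = 1521 ≡ 36
3 = 2 + 1, so s^3 ≡ 36·39 ≡ 29 (mod 55)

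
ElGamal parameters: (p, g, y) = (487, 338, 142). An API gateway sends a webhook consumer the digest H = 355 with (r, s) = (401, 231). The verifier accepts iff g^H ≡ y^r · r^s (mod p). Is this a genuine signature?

Left side g^H mod p:
Squares mod 487: 338^1≡338, 338^2≡286, 338^4≡467, 338^8≡400, 338^16≡264, 338^32≡55, 338^64≡103, 338^128≡382, 338^256≡311
355 = 256 + 64 + 32 + 2 + 1, so 338^355 ≡ 311·103·55·286·338 ≡ 470 (mod 487)
Right side y^r · r^s mod p:
Squares mod 487: 142^1≡142, 142^2≡197, 142^4≡336, 142^8≡399, 142^16≡439, 142^32≡356, 142^64≡116, 142^128≡307, 142^256≡258
401 = 256 + 128 + 16 + 1, so 142^401 ≡ 258·307·439·142 ≡ 137 (mod 487)
Squares mod 487: 401^1≡401, 401^2≡91, 401^4≡2, 401^8≡4, 401^16≡16, 401^32≡256, 401^64≡278, 401^128≡338
231 = 128 + 64 + 32 + 4 + 2 + 1, so 401^231 ≡ 338·278·256·2·91·401 ≡ 61 (mod 487)
137·61 = 8357 ≡ 78 (mod 487)
470 ≠ 78, so verification fails.

forged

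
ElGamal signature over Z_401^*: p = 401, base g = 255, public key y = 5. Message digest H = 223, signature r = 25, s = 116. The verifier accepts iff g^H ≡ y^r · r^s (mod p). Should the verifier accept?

Left side g^H mod p:
Squares mod 401: 255^1≡255, 255^2≡63, 255^4≡360, 255^8≡77, 255^16≡315, 255^32≡178, 255^64≡5, 255^128≡25
223 = 128 + 64 + 16 + 8 + 4 + 2 + 1, so 255^223 ≡ 25·5·315·77·360·63·255 ≡ 331 (mod 401)
Right side y^r · r^s mod p:
Squares mod 401: 5^1≡5, 5^2≡25, 5^4≡224, 5^8≡51, 5^16≡195
25 = 16 + 8 + 1, so 5^25 ≡ 195·51·5 ≡ 1 (mod 401)
Squares mod 401: 25^1≡25, 25^2≡224, 25^4≡51, 25^8≡195, 25^16≡331, 25^32≡88, 25^64≡125
116 = 64 + 32 + 16 + 4, so 25^116 ≡ 125·88·331·51 ≡ 331 (mod 401)
1·331 = 331 ≡ 331 (mod 401)
331 ≡ 331 (mod 401), so the signature is genuine.

accept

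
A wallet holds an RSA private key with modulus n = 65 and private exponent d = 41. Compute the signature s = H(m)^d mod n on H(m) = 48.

(H(m))^41 mod 65 = 3

3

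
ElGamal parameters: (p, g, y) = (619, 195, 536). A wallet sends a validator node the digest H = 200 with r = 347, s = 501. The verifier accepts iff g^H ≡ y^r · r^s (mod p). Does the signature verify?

verifies

Left side g^H mod p:
195^2 = 38025 ≡ 266
195^4 ≡ 266^2 = 70756 ≡ 190
195^8 ≡ 190^2 = 36100 ≡ 198
195^16 ≡ 198^2 = 39204 ≡ 207
195^32 ≡ 207^2 = 42849 ≡ 138
195^64 ≡ 138^2 = 19044 ≡ 474
195^128 ≡ 474^2 = 224676 ≡ 598
200 = 128 + 64 + 8, so 195^200 ≡ 598·474·198 ≡ 4 (mod 619)
Right side y^r · r^s mod p:
536^2 = 287296 ≡ 80
536^4 ≡ 80^2 = 6400 ≡ 210
536^8 ≡ 210^2 = 44100 ≡ 151
536^16 ≡ 151^2 = 22801 ≡ 517
536^32 ≡ 517^2 = 267289 ≡ 500
536^64 ≡ 500^2 = 250000 ≡ 543
536^128 ≡ 543^2 = 294849 ≡ 205
536^256 ≡ 205^2 = 42025 ≡ 552
347 = 256 + 64 + 16 + 8 + 2 + 1, so 536^347 ≡ 552·543·517·151·80·536 ≡ 170 (mod 619)
347^2 = 120409 ≡ 323
347^4 ≡ 323^2 = 104329 ≡ 337
347^8 ≡ 337^2 = 113569 ≡ 292
347^16 ≡ 292^2 = 85264 ≡ 461
347^32 ≡ 461^2 = 212521 ≡ 204
347^64 ≡ 204^2 = 41616 ≡ 143
347^128 ≡ 143^2 = 20449 ≡ 22
347^256 ≡ 22^2 = 484
501 = 256 + 128 + 64 + 32 + 16 + 4 + 1, so 347^501 ≡ 484·22·143·204·461·337·347 ≡ 51 (mod 619)
170·51 = 8670 ≡ 4 (mod 619)
4 ≡ 4 (mod 619), so the signature is genuine.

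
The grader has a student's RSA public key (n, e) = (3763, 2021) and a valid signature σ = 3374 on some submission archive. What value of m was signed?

1523

σ^2 ≡ 3374^2 = 11383876 ≡ 801
σ^4 ≡ 801^2 = 641601 ≡ 1891
σ^8 ≡ 1891^2 = 3575881 ≡ 1031
σ^16 ≡ 1031^2 = 1062961 ≡ 1795
σ^32 ≡ 1795^2 = 3222025 ≡ 897
σ^64 ≡ 897^2 = 804609 ≡ 3090
σ^128 ≡ 3090^2 = 9548100 ≡ 1369
σ^256 ≡ 1369^2 = 1874161 ≡ 187
σ^512 ≡ 187^2 = 34969 ≡ 1102
σ^1024 ≡ 1102^2 = 1214404 ≡ 2718
2021 = 1024 + 512 + 256 + 128 + 64 + 32 + 4 + 1, so σ^2021 ≡ 2718·1102·187·1369·3090·897·1891·3374 ≡ 1523 (mod 3763)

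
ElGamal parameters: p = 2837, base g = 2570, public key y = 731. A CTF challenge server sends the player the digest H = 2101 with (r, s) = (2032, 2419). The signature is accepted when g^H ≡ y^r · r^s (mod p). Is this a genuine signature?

Left side g^H mod p:
2570^2 = 6604900 ≡ 364
2570^4 ≡ 364^2 = 132496 ≡ 1994
2570^8 ≡ 1994^2 = 3976036 ≡ 1399
2570^16 ≡ 1399^2 = 1957201 ≡ 2508
2570^32 ≡ 2508^2 = 6290064 ≡ 435
2570^64 ≡ 435^2 = 189225 ≡ 1983
2570^128 ≡ 1983^2 = 3932289 ≡ 207
2570^256 ≡ 207^2 = 42849 ≡ 294
2570^512 ≡ 294^2 = 86436 ≡ 1326
2570^1024 ≡ 1326^2 = 1758276 ≡ 2173
2570^2048 ≡ 2173^2 = 4721929 ≡ 1161
2101 = 2048 + 32 + 16 + 4 + 1, so 2570^2101 ≡ 1161·435·2508·1994·2570 ≡ 710 (mod 2837)
Right side y^r · r^s mod p:
731^2 = 534361 ≡ 1005
731^4 ≡ 1005^2 = 1010025 ≡ 53
731^8 ≡ 53^2 = 2809
731^16 ≡ 2809^2 = 7890481 ≡ 784
731^32 ≡ 784^2 = 614656 ≡ 1864
731^64 ≡ 1864^2 = 3474496 ≡ 2008
731^128 ≡ 2008^2 = 4032064 ≡ 687
731^256 ≡ 687^2 = 471969 ≡ 1027
731^512 ≡ 1027^2 = 1054729 ≡ 2202
731^1024 ≡ 2202^2 = 4848804 ≡ 371
2032 = 1024 + 512 + 256 + 128 + 64 + 32 + 16, so 731^2032 ≡ 371·2202·1027·687·2008·1864·784 ≡ 2126 (mod 2837)
2032^2 = 4129024 ≡ 1189
2032^4 ≡ 1189^2 = 1413721 ≡ 895
2032^8 ≡ 895^2 = 801025 ≡ 991
2032^16 ≡ 991^2 = 982081 ≡ 479
2032^32 ≡ 479^2 = 229441 ≡ 2481
2032^64 ≡ 2481^2 = 6155361 ≡ 1908
2032^128 ≡ 1908^2 = 3640464 ≡ 593
2032^256 ≡ 593^2 = 351649 ≡ 2698
2032^512 ≡ 2698^2 = 7279204 ≡ 2299
2032^1024 ≡ 2299^2 = 5285401 ≡ 70
2032^2048 ≡ 70^2 = 4900 ≡ 2063
2419 = 2048 + 256 + 64 + 32 + 16 + 2 + 1, so 2032^2419 ≡ 2063·2698·1908·2481·479·1189·2032 ≡ 2026 (mod 2837)
2126·2026 = 4307276 ≡ 710 (mod 2837)
710 ≡ 710 (mod 2837), so the signature is genuine.

genuine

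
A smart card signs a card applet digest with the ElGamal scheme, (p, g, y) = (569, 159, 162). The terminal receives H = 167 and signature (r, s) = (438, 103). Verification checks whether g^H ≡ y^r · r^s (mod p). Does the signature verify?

does not verify

Left side g^H mod p:
159^2 = 25281 ≡ 245
159^4 ≡ 245^2 = 60025 ≡ 280
159^8 ≡ 280^2 = 78400 ≡ 447
159^16 ≡ 447^2 = 199809 ≡ 90
159^32 ≡ 90^2 = 8100 ≡ 134
159^64 ≡ 134^2 = 17956 ≡ 317
159^128 ≡ 317^2 = 100489 ≡ 345
167 = 128 + 32 + 4 + 2 + 1, so 159^167 ≡ 345·134·280·245·159 ≡ 128 (mod 569)
Right side y^r · r^s mod p:
162^2 = 26244 ≡ 70
162^4 ≡ 70^2 = 4900 ≡ 348
162^8 ≡ 348^2 = 121104 ≡ 476
162^16 ≡ 476^2 = 226576 ≡ 114
162^32 ≡ 114^2 = 12996 ≡ 478
162^64 ≡ 478^2 = 228484 ≡ 315
162^128 ≡ 315^2 = 99225 ≡ 219
162^256 ≡ 219^2 = 47961 ≡ 165
438 = 256 + 128 + 32 + 16 + 4 + 2, so 162^438 ≡ 165·219·478·114·348·70 ≡ 500 (mod 569)
438^2 = 191844 ≡ 91
438^4 ≡ 91^2 = 8281 ≡ 315
438^8 ≡ 315^2 = 99225 ≡ 219
438^16 ≡ 219^2 = 47961 ≡ 165
438^32 ≡ 165^2 = 27225 ≡ 482
438^64 ≡ 482^2 = 232324 ≡ 172
103 = 64 + 32 + 4 + 2 + 1, so 438^103 ≡ 172·482·315·91·438 ≡ 484 (mod 569)
500·484 = 242000 ≡ 175 (mod 569)
128 ≠ 175, so verification fails.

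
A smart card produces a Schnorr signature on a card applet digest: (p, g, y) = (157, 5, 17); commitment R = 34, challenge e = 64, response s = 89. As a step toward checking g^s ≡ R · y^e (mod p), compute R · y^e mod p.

131

17^2 = 289 ≡ 132
17^4 ≡ 132^2 = 17424 ≡ 154
17^8 ≡ 154^2 = 23716 ≡ 9
17^16 ≡ 9^2 = 81
17^32 ≡ 81^2 = 6561 ≡ 124
17^64 ≡ 124^2 = 15376 ≡ 147
R · y^e ≡ 34·147 = 4998 ≡ 131 (mod 157)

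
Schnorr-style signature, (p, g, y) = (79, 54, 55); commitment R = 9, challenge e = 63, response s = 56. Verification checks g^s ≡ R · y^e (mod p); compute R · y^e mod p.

Squares mod 79: 55^1≡55, 55^2≡23, 55^4≡55, 55^8≡23, 55^16≡55, 55^32≡23
63 = 32 + 16 + 8 + 4 + 2 + 1, so 55^63 ≡ 23·55·23·55·23·55 ≡ 1 (mod 79)
R · y^e ≡ 9·1 = 9 ≡ 9 (mod 79)

9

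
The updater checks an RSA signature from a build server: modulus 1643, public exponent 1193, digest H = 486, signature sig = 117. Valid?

sig^2 ≡ 117^2 = 13689 ≡ 545
sig^4 ≡ 545^2 = 297025 ≡ 1285
sig^8 ≡ 1285^2 = 1651225 ≡ 10
sig^16 ≡ 10^2 = 100
sig^32 ≡ 100^2 = 10000 ≡ 142
sig^64 ≡ 142^2 = 20164 ≡ 448
sig^128 ≡ 448^2 = 200704 ≡ 258
sig^256 ≡ 258^2 = 66564 ≡ 844
sig^512 ≡ 844^2 = 712336 ≡ 917
sig^1024 ≡ 917^2 = 840889 ≡ 1316
1193 = 1024 + 128 + 32 + 8 + 1, so sig^1193 ≡ 1316·258·142·10·117 ≡ 486 (mod 1643)
486 = H, so the signature checks out.

yes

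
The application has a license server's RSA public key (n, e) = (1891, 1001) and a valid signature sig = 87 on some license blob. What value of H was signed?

Squares mod 1891: sig^1≡87, sig^2≡5, sig^4≡25, sig^8≡625, sig^16≡1079, sig^32≡1276, sig^64≡25, sig^128≡625, sig^256≡1079, sig^512≡1276
1001 = 512 + 256 + 128 + 64 + 32 + 8 + 1, so sig^1001 ≡ 1276·1079·625·25·1276·625·87 ≡ 1710 (mod 1891)

1710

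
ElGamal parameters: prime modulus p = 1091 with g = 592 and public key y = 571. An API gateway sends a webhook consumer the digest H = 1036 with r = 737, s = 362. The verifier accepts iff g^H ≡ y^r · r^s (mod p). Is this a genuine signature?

genuine

Left side g^H mod p:
Squares mod 1091: 592^1≡592, 592^2≡253, 592^4≡731, 592^8≡862, 592^16≡73, 592^32≡965, 592^64≡602, 592^128≡192, 592^256≡861, 592^512≡532, 592^1024≡455
1036 = 1024 + 8 + 4, so 592^1036 ≡ 455·862·731 ≡ 529 (mod 1091)
Right side y^r · r^s mod p:
Squares mod 1091: 571^1≡571, 571^2≡923, 571^4≡949, 571^8≡526, 571^16≡653, 571^32≡919, 571^64≡127, 571^128≡855, 571^256≡55, 571^512≡843
737 = 512 + 128 + 64 + 32 + 1, so 571^737 ≡ 843·855·127·919·571 ≡ 576 (mod 1091)
Squares mod 1091: 737^1≡737, 737^2≡942, 737^4≡381, 737^8≡58, 737^16≡91, 737^32≡644, 737^64≡156, 737^128≡334, 737^256≡274
362 = 256 + 64 + 32 + 8 + 2, so 737^362 ≡ 274·156·644·58·942 ≡ 71 (mod 1091)
576·71 = 40896 ≡ 529 (mod 1091)
529 ≡ 529 (mod 1091), so the signature is genuine.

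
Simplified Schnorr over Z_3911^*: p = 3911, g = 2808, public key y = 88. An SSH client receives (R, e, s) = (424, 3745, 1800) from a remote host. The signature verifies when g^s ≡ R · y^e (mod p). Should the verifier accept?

accept

g^s mod p:
2808^2 = 7884864 ≡ 288
2808^4 ≡ 288^2 = 82944 ≡ 813
2808^8 ≡ 813^2 = 660969 ≡ 10
2808^16 ≡ 10^2 = 100
2808^32 ≡ 100^2 = 10000 ≡ 2178
2808^64 ≡ 2178^2 = 4743684 ≡ 3552
2808^128 ≡ 3552^2 = 12616704 ≡ 3729
2808^256 ≡ 3729^2 = 13905441 ≡ 1836
2808^512 ≡ 1836^2 = 3370896 ≡ 3525
2808^1024 ≡ 3525^2 = 12425625 ≡ 378
1800 = 1024 + 512 + 256 + 8, so 2808^1800 ≡ 378·3525·1836·10 ≡ 3769 (mod 3911)
R · y^e mod p:
88^2 = 7744 ≡ 3833
88^4 ≡ 3833^2 = 14691889 ≡ 2173
88^8 ≡ 2173^2 = 4721929 ≡ 1352
88^16 ≡ 1352^2 = 1827904 ≡ 1467
88^32 ≡ 1467^2 = 2152089 ≡ 1039
88^64 ≡ 1039^2 = 1079521 ≡ 85
88^128 ≡ 85^2 = 7225 ≡ 3314
88^256 ≡ 3314^2 = 10982596 ≡ 508
88^512 ≡ 508^2 = 258064 ≡ 3849
88^1024 ≡ 3849^2 = 14814801 ≡ 3844
88^2048 ≡ 3844^2 = 14776336 ≡ 578
3745 = 2048 + 1024 + 512 + 128 + 32 + 1, so 88^3745 ≡ 578·3844·3849·3314·1039·88 ≡ 1125 (mod 3911)
424·1125 = 477000 ≡ 3769 (mod 3911)
3769 ≡ 3769 (mod 3911); signature holds.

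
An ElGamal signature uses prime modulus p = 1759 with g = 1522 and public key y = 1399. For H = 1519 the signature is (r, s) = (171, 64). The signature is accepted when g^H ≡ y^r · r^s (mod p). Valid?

no

Left side g^H mod p:
Squares mod 1759: 1522^1≡1522, 1522^2≡1640, 1522^4≡89, 1522^8≡885, 1522^16≡470, 1522^32≡1025, 1522^64≡502, 1522^128≡467, 1522^256≡1732, 1522^512≡729, 1522^1024≡223
1519 = 1024 + 256 + 128 + 64 + 32 + 8 + 4 + 2 + 1, so 1522^1519 ≡ 223·1732·467·502·1025·885·89·1640·1522 ≡ 803 (mod 1759)
Right side y^r · r^s mod p:
Squares mod 1759: 1399^1≡1399, 1399^2≡1193, 1399^4≡218, 1399^8≡31, 1399^16≡961, 1399^32≡46, 1399^64≡357, 1399^128≡801
171 = 128 + 32 + 8 + 2 + 1, so 1399^171 ≡ 801·46·31·1193·1399 ≡ 837 (mod 1759)
Squares mod 1759: 171^1≡171, 171^2≡1097, 171^4≡253, 171^8≡685, 171^16≡1331, 171^32≡248, 171^64≡1698
171^64 ≡ 1698 (mod 1759)
837·1698 = 1421226 ≡ 1713 (mod 1759)
803 ≠ 1713, so verification fails.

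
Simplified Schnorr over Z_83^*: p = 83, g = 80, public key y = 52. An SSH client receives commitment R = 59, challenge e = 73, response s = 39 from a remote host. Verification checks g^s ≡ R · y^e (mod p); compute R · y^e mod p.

46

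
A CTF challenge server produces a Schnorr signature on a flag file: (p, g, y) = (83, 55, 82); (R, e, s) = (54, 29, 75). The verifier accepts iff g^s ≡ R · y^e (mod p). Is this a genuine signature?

forged

g^s mod p:
55^2 = 3025 ≡ 37
55^4 ≡ 37^2 = 1369 ≡ 41
55^8 ≡ 41^2 = 1681 ≡ 21
55^16 ≡ 21^2 = 441 ≡ 26
55^32 ≡ 26^2 = 676 ≡ 12
55^64 ≡ 12^2 = 144 ≡ 61
75 = 64 + 8 + 2 + 1, so 55^75 ≡ 61·21·37·55 ≡ 54 (mod 83)
R · y^e mod p:
82^2 = 6724 ≡ 1
82^4 ≡ 1^2 = 1
82^8 ≡ 1^2 = 1
82^16 ≡ 1^2 = 1
29 = 16 + 8 + 4 + 1, so 82^29 ≡ 1·1·1·82 ≡ 82 (mod 83)
54·82 = 4428 ≡ 29 (mod 83)
54 ≠ 29; the check fails.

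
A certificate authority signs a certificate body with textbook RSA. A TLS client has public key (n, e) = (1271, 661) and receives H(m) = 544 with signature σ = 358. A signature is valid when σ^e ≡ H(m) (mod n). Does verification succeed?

passes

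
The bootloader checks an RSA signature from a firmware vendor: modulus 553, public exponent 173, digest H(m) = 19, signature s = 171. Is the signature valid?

s^2 ≡ 171^2 = 29241 ≡ 485
s^4 ≡ 485^2 = 235225 ≡ 200
s^8 ≡ 200^2 = 40000 ≡ 184
s^16 ≡ 184^2 = 33856 ≡ 123
s^32 ≡ 123^2 = 15129 ≡ 198
s^64 ≡ 198^2 = 39204 ≡ 494
s^128 ≡ 494^2 = 244036 ≡ 163
173 = 128 + 32 + 8 + 4 + 1, so s^173 ≡ 163·198·184·200·171 ≡ 19 (mod 553)
19 = H(m), so the signature checks out.

valid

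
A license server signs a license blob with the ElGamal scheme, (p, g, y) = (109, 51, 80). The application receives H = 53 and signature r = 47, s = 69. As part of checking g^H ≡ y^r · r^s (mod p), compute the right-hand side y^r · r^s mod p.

80^2 = 6400 ≡ 78
80^4 ≡ 78^2 = 6084 ≡ 89
80^8 ≡ 89^2 = 7921 ≡ 73
80^16 ≡ 73^2 = 5329 ≡ 97
80^32 ≡ 97^2 = 9409 ≡ 35
47 = 32 + 8 + 4 + 2 + 1, so 80^47 ≡ 35·73·89·78·80 ≡ 22 (mod 109)
47^2 = 2209 ≡ 29
47^4 ≡ 29^2 = 841 ≡ 78
47^8 ≡ 78^2 = 6084 ≡ 89
47^16 ≡ 89^2 = 7921 ≡ 73
47^32 ≡ 73^2 = 5329 ≡ 97
47^64 ≡ 97^2 = 9409 ≡ 35
69 = 64 + 4 + 1, so 47^69 ≡ 35·78·47 ≡ 17 (mod 109)
y^r · r^s ≡ 22·17 = 374 ≡ 47 (mod 109)

47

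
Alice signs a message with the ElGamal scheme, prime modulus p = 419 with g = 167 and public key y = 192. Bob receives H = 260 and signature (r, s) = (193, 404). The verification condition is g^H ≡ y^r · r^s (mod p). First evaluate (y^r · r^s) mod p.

64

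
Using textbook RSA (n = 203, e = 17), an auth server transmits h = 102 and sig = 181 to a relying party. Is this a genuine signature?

sig^17 mod 203 = 111
The recovered value 111 does not match the digest 102.

forged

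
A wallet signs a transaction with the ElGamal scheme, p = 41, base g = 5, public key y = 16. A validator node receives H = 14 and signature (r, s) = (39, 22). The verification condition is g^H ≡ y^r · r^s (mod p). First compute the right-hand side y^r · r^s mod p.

31

16^2 = 256 ≡ 10
16^4 ≡ 10^2 = 100 ≡ 18
16^8 ≡ 18^2 = 324 ≡ 37
16^16 ≡ 37^2 = 1369 ≡ 16
16^32 ≡ 16^2 = 256 ≡ 10
39 = 32 + 4 + 2 + 1, so 16^39 ≡ 10·18·10·16 ≡ 18 (mod 41)
39^2 = 1521 ≡ 4
39^4 ≡ 4^2 = 16
39^8 ≡ 16^2 = 256 ≡ 10
39^16 ≡ 10^2 = 100 ≡ 18
22 = 16 + 4 + 2, so 39^22 ≡ 18·16·4 ≡ 4 (mod 41)
y^r · r^s ≡ 18·4 = 72 ≡ 31 (mod 41)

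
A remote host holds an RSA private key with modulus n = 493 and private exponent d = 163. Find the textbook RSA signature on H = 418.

133

H^2 ≡ 418^2 = 174724 ≡ 202
H^4 ≡ 202^2 = 40804 ≡ 378
H^8 ≡ 378^2 = 142884 ≡ 407
H^16 ≡ 407^2 = 165649 ≡ 1
H^32 ≡ 1^2 = 1
H^64 ≡ 1^2 = 1
H^128 ≡ 1^2 = 1
163 = 128 + 32 + 2 + 1, so H^163 ≡ 1·1·202·418 ≡ 133 (mod 493)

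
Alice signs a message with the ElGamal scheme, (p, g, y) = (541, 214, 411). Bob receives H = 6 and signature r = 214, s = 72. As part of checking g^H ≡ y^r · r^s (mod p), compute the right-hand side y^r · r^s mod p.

411^2 = 168921 ≡ 129
411^4 ≡ 129^2 = 16641 ≡ 411
411^8 ≡ 411^2 = 168921 ≡ 129
411^16 ≡ 129^2 = 16641 ≡ 411
411^32 ≡ 411^2 = 168921 ≡ 129
411^64 ≡ 129^2 = 16641 ≡ 411
411^128 ≡ 411^2 = 168921 ≡ 129
214 = 128 + 64 + 16 + 4 + 2, so 411^214 ≡ 129·411·411·411·129 ≡ 411 (mod 541)
214^2 = 45796 ≡ 352
214^4 ≡ 352^2 = 123904 ≡ 15
214^8 ≡ 15^2 = 225
214^16 ≡ 225^2 = 50625 ≡ 312
214^32 ≡ 312^2 = 97344 ≡ 505
214^64 ≡ 505^2 = 255025 ≡ 214
72 = 64 + 8, so 214^72 ≡ 214·225 ≡ 1 (mod 541)
y^r · r^s ≡ 411·1 = 411 ≡ 411 (mod 541)

411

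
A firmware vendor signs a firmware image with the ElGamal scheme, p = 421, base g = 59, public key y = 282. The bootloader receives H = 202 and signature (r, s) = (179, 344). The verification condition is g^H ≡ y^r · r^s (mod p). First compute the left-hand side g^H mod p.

Squares mod 421: 59^1≡59, 59^2≡113, 59^4≡139, 59^8≡376, 59^16≡341, 59^32≡85, 59^64≡68, 59^128≡414
202 = 128 + 64 + 8 + 2, so 59^202 ≡ 414·68·376·113 ≡ 131 (mod 421)

131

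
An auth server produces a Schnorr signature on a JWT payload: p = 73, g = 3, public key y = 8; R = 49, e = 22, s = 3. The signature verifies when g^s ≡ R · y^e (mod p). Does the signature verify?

g^s mod p:
3^2 = 9
3 = 2 + 1, so 3^3 ≡ 9·3 ≡ 27 (mod 73)
R · y^e mod p:
8^2 = 64
8^4 ≡ 64^2 = 4096 ≡ 8
8^8 ≡ 8^2 = 64
8^16 ≡ 64^2 = 4096 ≡ 8
22 = 16 + 4 + 2, so 8^22 ≡ 8·8·64 ≡ 8 (mod 73)
49·8 = 392 ≡ 27 (mod 73)
27 ≡ 27 (mod 73); signature holds.

verifies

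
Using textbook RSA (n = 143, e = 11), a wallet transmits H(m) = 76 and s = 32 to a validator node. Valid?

yes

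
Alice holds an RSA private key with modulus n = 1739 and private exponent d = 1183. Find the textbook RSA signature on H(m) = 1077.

(H(m))^2 ≡ 1077^2 = 1159929 ≡ 16
(H(m))^4 ≡ 16^2 = 256
(H(m))^8 ≡ 256^2 = 65536 ≡ 1193
(H(m))^16 ≡ 1193^2 = 1423249 ≡ 747
(H(m))^32 ≡ 747^2 = 558009 ≡ 1529
(H(m))^64 ≡ 1529^2 = 2337841 ≡ 625
(H(m))^128 ≡ 625^2 = 390625 ≡ 1089
(H(m))^256 ≡ 1089^2 = 1185921 ≡ 1662
(H(m))^512 ≡ 1662^2 = 2762244 ≡ 712
(H(m))^1024 ≡ 712^2 = 506944 ≡ 895
1183 = 1024 + 128 + 16 + 8 + 4 + 2 + 1, so (H(m))^1183 ≡ 895·1089·747·1193·256·16·1077 ≡ 558 (mod 1739)

558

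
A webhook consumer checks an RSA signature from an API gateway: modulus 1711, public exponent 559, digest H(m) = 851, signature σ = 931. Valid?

σ^2 ≡ 931^2 = 866761 ≡ 995
σ^4 ≡ 995^2 = 990025 ≡ 1067
σ^8 ≡ 1067^2 = 1138489 ≡ 674
σ^16 ≡ 674^2 = 454276 ≡ 861
σ^32 ≡ 861^2 = 741321 ≡ 458
σ^64 ≡ 458^2 = 209764 ≡ 1022
σ^128 ≡ 1022^2 = 1044484 ≡ 774
σ^256 ≡ 774^2 = 599076 ≡ 226
σ^512 ≡ 226^2 = 51076 ≡ 1457
559 = 512 + 32 + 8 + 4 + 2 + 1, so σ^559 ≡ 1457·458·674·1067·995·931 ≡ 851 (mod 1711)
851 = H(m), so the signature checks out.

yes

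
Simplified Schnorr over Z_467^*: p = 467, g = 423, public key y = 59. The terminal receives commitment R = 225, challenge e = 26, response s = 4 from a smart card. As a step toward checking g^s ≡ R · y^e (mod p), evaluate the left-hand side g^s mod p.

421

423^2 = 178929 ≡ 68
423^4 ≡ 68^2 = 4624 ≡ 421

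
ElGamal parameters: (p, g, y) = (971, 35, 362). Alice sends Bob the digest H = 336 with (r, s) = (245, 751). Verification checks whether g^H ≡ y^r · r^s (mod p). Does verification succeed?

Left side g^H mod p:
35^2 = 1225 ≡ 254
35^4 ≡ 254^2 = 64516 ≡ 430
35^8 ≡ 430^2 = 184900 ≡ 410
35^16 ≡ 410^2 = 168100 ≡ 117
35^32 ≡ 117^2 = 13689 ≡ 95
35^64 ≡ 95^2 = 9025 ≡ 286
35^128 ≡ 286^2 = 81796 ≡ 232
35^256 ≡ 232^2 = 53824 ≡ 419
336 = 256 + 64 + 16, so 35^336 ≡ 419·286·117 ≡ 309 (mod 971)
Right side y^r · r^s mod p:
362^2 = 131044 ≡ 930
362^4 ≡ 930^2 = 864900 ≡ 710
362^8 ≡ 710^2 = 504100 ≡ 151
362^16 ≡ 151^2 = 22801 ≡ 468
362^32 ≡ 468^2 = 219024 ≡ 549
362^64 ≡ 549^2 = 301401 ≡ 391
362^128 ≡ 391^2 = 152881 ≡ 434
245 = 128 + 64 + 32 + 16 + 4 + 1, so 362^245 ≡ 434·391·549·468·710·362 ≡ 945 (mod 971)
245^2 = 60025 ≡ 794
245^4 ≡ 794^2 = 630436 ≡ 257
245^8 ≡ 257^2 = 66049 ≡ 21
245^16 ≡ 21^2 = 441
245^32 ≡ 441^2 = 194481 ≡ 281
245^64 ≡ 281^2 = 78961 ≡ 310
245^128 ≡ 310^2 = 96100 ≡ 942
245^256 ≡ 942^2 = 887364 ≡ 841
245^512 ≡ 841^2 = 707281 ≡ 393
751 = 512 + 128 + 64 + 32 + 8 + 4 + 2 + 1, so 245^751 ≡ 393·942·310·281·21·257·794·245 ≡ 623 (mod 971)
945·623 = 588735 ≡ 309 (mod 971)
309 ≡ 309 (mod 971), so the signature is genuine.

passes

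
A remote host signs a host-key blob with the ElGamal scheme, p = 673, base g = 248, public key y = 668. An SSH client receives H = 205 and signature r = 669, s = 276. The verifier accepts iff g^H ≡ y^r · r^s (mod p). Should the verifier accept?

reject

Left side g^H mod p:
248^205 mod 673 = 668
Right side y^r · r^s mod p:
668^669 mod 673 = 603
669^276 mod 673 = 672
603·672 = 405216 ≡ 70 (mod 673)
668 ≠ 70, so verification fails.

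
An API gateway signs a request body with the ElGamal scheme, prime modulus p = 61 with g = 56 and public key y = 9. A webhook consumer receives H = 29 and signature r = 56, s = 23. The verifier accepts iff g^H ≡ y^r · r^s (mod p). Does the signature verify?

verifies

Left side g^H mod p:
56^2 = 3136 ≡ 25
56^4 ≡ 25^2 = 625 ≡ 15
56^8 ≡ 15^2 = 225 ≡ 42
56^16 ≡ 42^2 = 1764 ≡ 56
29 = 16 + 8 + 4 + 1, so 56^29 ≡ 56·42·15·56 ≡ 12 (mod 61)
Right side y^r · r^s mod p:
9^2 = 81 ≡ 20
9^4 ≡ 20^2 = 400 ≡ 34
9^8 ≡ 34^2 = 1156 ≡ 58
9^16 ≡ 58^2 = 3364 ≡ 9
9^32 ≡ 9^2 = 81 ≡ 20
56 = 32 + 16 + 8, so 9^56 ≡ 20·9·58 ≡ 9 (mod 61)
56^2 = 3136 ≡ 25
56^4 ≡ 25^2 = 625 ≡ 15
56^8 ≡ 15^2 = 225 ≡ 42
56^16 ≡ 42^2 = 1764 ≡ 56
23 = 16 + 4 + 2 + 1, so 56^23 ≡ 56·15·25·56 ≡ 42 (mod 61)
9·42 = 378 ≡ 12 (mod 61)
12 ≡ 12 (mod 61), so the signature is genuine.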